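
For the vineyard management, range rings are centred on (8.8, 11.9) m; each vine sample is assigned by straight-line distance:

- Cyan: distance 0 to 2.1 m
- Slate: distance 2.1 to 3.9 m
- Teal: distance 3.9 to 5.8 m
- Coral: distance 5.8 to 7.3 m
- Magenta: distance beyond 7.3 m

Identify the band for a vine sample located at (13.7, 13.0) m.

Teal

Distance = √((13.7−8.8)² + (13.0−11.9)²) = √(24.010 + 1.210) = 5.022 m.
3.9 ≤ 5.022 < 5.8 → Teal.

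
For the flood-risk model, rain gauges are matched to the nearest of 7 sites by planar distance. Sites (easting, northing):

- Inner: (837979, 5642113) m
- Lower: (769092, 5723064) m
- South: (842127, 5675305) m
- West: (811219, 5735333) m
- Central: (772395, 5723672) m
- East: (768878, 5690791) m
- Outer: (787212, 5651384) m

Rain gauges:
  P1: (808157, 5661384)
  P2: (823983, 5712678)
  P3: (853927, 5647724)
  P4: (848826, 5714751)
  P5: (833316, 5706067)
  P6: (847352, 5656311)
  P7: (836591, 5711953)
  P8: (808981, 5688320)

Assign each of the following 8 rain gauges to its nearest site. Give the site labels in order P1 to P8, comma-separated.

P1 → Outer (d²=538693025.00)
P2 → West (d²=676168721.00)
P3 → Inner (d²=285822025.00)
P4 → South (d²=1600863517.00)
P5 → South (d²=1023934365.00)
P6 → Inner (d²=289436333.00)
P7 → West (d²=1190362784.00)
P8 → South (d²=1268047541.00)

Outer, West, Inner, South, South, Inner, West, South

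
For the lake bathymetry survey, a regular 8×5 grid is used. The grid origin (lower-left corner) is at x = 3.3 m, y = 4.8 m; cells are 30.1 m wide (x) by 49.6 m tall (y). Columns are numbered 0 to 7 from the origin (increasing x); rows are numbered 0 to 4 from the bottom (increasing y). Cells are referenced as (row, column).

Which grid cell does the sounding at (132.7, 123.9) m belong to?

(2, 4)

Column index: ⌊(132.7 − 3.3) / 30.1⌋ = ⌊4.299⌋ = 4
Row offset from origin: ⌊(123.9 − 4.8) / 49.6⌋ = ⌊2.401⌋ = 2 → row 2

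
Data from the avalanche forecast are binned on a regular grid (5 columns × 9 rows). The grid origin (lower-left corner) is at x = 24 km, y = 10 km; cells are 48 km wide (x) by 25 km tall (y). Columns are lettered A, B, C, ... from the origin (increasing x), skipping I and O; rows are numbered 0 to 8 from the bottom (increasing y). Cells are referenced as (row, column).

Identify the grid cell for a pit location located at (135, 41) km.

(1, C)

Column index: ⌊(135 − 24) / 48⌋ = ⌊2.312⌋ = 2 → column C
Row offset from origin: ⌊(41 − 10) / 25⌋ = ⌊1.240⌋ = 1 → row 1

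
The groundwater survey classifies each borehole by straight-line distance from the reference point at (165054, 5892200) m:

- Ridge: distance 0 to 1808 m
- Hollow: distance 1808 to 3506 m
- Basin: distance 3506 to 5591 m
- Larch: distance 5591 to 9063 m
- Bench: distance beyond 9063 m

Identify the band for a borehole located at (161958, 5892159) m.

Distance = √((161958−165054)² + (5892159−5892200)²) = √(9585216.000 + 1681.000) = 3096.271 m.
1808 ≤ 3096.271 < 3506 → Hollow.

Hollow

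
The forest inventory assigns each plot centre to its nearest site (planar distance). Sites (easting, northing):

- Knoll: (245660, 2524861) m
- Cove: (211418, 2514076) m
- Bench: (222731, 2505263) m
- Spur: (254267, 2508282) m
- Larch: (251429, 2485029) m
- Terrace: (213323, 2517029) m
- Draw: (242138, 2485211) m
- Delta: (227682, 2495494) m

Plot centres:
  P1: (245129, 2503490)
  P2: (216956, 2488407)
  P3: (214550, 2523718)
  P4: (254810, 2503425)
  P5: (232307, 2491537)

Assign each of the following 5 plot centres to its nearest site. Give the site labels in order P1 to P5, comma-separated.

Spur, Delta, Terrace, Spur, Delta

P1 → Spur (d²=106466308.00)
P2 → Delta (d²=165272645.00)
P3 → Terrace (d²=46248250.00)
P4 → Spur (d²=23885298.00)
P5 → Delta (d²=37048474.00)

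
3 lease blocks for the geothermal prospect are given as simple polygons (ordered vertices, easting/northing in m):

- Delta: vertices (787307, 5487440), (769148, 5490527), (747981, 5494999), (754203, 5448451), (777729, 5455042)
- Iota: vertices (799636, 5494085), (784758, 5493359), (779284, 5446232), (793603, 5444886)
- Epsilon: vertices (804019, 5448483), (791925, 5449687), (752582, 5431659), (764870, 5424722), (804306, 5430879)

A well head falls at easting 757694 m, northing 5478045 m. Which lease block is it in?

Delta

Cast a ray rightward from (757694, 5478045). For each polygon, the edges (by vertex number in listed order) whose endpoints lie on opposite sides of northing = 5478045, where each meets that height, and whether that is right or left of the point:
Delta: 3–4 at easting≈750247.2 (left), 5–1 at easting≈784529.5 (right) → 1 crossing.
Iota: 2–3 at easting≈782979.2 (right), 4–1 at easting≈797669.1 (right) → 2 crossings.
Epsilon: no edge straddles that height → 0 crossings.
Only Delta has an odd count, so the point is inside Delta.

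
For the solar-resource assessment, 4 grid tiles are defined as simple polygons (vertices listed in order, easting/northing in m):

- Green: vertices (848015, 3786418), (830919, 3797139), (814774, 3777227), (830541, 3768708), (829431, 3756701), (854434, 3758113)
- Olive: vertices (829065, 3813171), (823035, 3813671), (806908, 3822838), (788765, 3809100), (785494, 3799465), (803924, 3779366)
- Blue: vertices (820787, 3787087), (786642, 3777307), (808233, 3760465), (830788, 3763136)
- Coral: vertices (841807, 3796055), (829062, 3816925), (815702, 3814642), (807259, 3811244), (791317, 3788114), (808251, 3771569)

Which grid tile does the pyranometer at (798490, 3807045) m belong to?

Cast a ray rightward from (798490, 3807045). For each polygon, the edges (by vertex number in listed order) whose endpoints lie on opposite sides of northing = 3807045, where each meets that height, and whether that is right or left of the point:
Green: no edge straddles that height → 0 crossings.
Olive: 4–5 at easting≈788067.3 (left), 6–1 at easting≈824509.1 (right) → 1 crossing.
Blue: no edge straddles that height → 0 crossings.
Coral: 1–2 at easting≈835095.6 (right), 4–5 at easting≈804364.9 (right) → 2 crossings.
Only Olive has an odd count, so the point is inside Olive.

Olive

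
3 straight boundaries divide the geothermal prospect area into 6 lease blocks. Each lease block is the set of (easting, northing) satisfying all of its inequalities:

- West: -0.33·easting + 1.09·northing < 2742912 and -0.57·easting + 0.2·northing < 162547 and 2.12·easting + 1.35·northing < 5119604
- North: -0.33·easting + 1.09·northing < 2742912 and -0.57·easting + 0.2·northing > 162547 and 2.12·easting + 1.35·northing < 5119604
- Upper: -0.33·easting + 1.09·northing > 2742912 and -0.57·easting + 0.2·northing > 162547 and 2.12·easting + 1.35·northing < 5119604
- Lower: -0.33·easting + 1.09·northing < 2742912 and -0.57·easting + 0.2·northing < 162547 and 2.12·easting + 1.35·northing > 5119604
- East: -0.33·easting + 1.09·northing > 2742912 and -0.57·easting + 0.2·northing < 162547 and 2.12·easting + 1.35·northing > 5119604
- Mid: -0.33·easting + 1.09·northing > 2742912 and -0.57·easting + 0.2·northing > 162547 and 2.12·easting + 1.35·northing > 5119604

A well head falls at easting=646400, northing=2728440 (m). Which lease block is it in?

Upper

-0.33·646400 + 1.09·2728440 = 2760687.600, which is > 2742912
-0.57·646400 + 0.2·2728440 = 177240.000, which is > 162547
2.12·646400 + 1.35·2728440 = 5053762.000, which is < 5119604
This sign pattern matches Upper.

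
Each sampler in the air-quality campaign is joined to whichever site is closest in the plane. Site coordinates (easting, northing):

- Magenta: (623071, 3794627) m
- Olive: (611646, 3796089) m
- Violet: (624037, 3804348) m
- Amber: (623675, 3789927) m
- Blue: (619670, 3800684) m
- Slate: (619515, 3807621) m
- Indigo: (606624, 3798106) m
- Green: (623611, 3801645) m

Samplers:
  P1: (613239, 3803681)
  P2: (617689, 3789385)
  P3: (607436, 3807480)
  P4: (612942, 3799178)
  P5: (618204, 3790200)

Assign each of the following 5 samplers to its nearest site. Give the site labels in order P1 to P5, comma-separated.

P1 → Blue (d²=50339770.00)
P2 → Amber (d²=36125960.00)
P3 → Indigo (d²=88531220.00)
P4 → Olive (d²=11221537.00)
P5 → Amber (d²=30006370.00)

Blue, Amber, Indigo, Olive, Amber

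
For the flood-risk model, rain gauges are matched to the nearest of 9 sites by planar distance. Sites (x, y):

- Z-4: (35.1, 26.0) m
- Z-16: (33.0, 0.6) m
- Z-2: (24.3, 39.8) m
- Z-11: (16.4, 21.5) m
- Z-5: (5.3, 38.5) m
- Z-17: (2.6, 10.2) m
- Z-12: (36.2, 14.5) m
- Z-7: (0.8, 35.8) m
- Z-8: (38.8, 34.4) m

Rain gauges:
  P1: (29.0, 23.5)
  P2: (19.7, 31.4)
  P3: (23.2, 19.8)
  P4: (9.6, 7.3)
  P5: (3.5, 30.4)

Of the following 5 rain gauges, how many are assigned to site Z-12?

P1 → Z-4
P2 → Z-2
P3 → Z-11
P4 → Z-17
P5 → Z-7
0 of the 5 go to Z-12.

0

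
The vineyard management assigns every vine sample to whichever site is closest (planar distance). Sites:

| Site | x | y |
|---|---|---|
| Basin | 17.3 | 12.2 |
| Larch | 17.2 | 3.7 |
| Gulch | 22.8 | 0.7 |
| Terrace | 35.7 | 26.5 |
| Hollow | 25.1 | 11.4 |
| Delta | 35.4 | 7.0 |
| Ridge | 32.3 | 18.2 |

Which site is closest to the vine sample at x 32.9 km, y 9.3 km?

Squared distances to each site:
Basin: 251.770; Larch: 277.850; Gulch: 175.970; Terrace: 303.680; Hollow: 65.250; Delta: 11.540; Ridge: 79.570.
Minimum at Delta.

Delta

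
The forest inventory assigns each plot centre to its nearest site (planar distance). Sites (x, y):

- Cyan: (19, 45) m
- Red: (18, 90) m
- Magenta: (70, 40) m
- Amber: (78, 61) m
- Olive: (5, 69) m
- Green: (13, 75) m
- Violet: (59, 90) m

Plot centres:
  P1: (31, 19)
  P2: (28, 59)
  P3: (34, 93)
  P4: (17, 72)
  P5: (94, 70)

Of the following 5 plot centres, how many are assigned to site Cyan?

2

P1 → Cyan
P2 → Cyan
P3 → Red
P4 → Green
P5 → Amber
2 of the 5 go to Cyan.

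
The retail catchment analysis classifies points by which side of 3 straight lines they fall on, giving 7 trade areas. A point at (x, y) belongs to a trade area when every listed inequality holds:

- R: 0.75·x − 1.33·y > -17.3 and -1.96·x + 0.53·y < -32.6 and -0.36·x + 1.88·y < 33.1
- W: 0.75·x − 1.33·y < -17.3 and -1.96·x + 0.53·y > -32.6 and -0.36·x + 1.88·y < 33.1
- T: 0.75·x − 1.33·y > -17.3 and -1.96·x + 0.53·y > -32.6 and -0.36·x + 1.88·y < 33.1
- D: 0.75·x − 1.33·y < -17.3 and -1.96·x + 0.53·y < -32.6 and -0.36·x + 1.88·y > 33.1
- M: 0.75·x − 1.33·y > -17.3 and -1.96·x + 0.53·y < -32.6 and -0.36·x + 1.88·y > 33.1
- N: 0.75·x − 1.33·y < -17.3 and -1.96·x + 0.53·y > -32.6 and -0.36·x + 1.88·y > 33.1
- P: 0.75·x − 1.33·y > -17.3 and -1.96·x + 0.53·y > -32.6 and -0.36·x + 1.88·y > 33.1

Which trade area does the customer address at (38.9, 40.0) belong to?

0.75·38.9 − 1.33·40.0 = -24.025, which is < -17.3
-1.96·38.9 + 0.53·40.0 = -55.044, which is < -32.6
-0.36·38.9 + 1.88·40.0 = 61.196, which is > 33.1
This sign pattern matches D.

D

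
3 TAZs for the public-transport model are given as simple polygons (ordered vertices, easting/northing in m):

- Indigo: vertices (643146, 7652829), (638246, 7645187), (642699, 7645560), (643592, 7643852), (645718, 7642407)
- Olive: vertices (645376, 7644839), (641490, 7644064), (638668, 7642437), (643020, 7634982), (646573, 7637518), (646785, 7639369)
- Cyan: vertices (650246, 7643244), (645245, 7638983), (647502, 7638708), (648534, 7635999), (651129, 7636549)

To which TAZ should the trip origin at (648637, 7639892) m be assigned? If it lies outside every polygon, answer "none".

Cyan

Cast a ray rightward from (648637, 7639892). For each polygon, the edges (by vertex number in listed order) whose endpoints lie on opposite sides of northing = 7639892, where each meets that height, and whether that is right or left of the point:
Indigo: no edge straddles that height → 0 crossings.
Olive: 3–4 at easting≈640153.7 (left), 6–1 at easting≈646650.3 (left) → 0 crossings.
Cyan: 1–2 at easting≈646311.9 (left), 5–1 at easting≈650688.1 (right) → 1 crossing.
Only Cyan has an odd count, so the point is inside Cyan.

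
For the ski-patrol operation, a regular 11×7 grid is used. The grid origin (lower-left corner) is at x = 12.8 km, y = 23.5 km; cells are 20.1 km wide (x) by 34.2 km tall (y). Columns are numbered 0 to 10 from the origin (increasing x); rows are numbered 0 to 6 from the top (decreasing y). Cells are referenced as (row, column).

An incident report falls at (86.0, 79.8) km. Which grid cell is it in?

Column index: ⌊(86.0 − 12.8) / 20.1⌋ = ⌊3.642⌋ = 3
Row offset from origin: ⌊(79.8 − 23.5) / 34.2⌋ = ⌊1.646⌋ = 1 → row 5 (counted from top)

(5, 3)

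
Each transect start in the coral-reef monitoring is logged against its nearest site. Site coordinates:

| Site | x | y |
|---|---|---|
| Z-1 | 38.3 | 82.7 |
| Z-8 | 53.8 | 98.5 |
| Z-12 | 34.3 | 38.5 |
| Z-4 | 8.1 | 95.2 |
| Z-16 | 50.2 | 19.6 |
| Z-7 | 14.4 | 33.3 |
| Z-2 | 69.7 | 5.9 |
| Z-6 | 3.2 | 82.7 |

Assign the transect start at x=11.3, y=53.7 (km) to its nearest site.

Squared distances to each site:
Z-1: 1570.000; Z-8: 3813.290; Z-12: 760.040; Z-4: 1732.490; Z-16: 2676.020; Z-7: 425.770; Z-2: 5695.400; Z-6: 906.610.
Minimum at Z-7.

Z-7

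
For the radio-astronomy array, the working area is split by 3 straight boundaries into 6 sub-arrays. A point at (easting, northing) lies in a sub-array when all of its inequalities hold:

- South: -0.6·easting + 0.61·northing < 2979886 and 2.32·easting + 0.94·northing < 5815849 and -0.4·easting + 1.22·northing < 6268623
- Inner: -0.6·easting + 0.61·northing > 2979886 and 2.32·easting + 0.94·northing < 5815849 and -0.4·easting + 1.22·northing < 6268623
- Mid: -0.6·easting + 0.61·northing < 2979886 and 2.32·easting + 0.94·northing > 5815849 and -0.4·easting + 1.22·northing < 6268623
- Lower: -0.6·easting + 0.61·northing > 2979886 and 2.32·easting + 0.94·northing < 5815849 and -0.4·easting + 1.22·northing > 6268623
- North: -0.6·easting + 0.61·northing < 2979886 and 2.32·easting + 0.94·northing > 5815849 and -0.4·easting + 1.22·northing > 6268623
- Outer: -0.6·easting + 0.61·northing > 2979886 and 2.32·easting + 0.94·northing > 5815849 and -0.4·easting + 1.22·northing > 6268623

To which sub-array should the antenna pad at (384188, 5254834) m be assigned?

-0.6·384188 + 0.61·5254834 = 2974935.940, which is < 2979886
2.32·384188 + 0.94·5254834 = 5830860.120, which is > 5815849
-0.4·384188 + 1.22·5254834 = 6257222.280, which is < 6268623
This sign pattern matches Mid.

Mid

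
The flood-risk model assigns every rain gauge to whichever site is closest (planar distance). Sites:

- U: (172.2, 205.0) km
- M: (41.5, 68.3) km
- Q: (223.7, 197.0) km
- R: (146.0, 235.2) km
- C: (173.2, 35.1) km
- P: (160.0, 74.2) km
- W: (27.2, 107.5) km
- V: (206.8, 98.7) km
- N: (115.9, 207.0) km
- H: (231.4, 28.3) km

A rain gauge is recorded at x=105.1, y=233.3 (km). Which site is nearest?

N

Squared distances to each site:
U: 5303.300; M: 31269.960; Q: 15383.650; R: 1676.420; C: 43920.850; P: 28326.820; W: 21894.050; V: 28460.050; N: 808.330; H: 57976.690.
Minimum at N.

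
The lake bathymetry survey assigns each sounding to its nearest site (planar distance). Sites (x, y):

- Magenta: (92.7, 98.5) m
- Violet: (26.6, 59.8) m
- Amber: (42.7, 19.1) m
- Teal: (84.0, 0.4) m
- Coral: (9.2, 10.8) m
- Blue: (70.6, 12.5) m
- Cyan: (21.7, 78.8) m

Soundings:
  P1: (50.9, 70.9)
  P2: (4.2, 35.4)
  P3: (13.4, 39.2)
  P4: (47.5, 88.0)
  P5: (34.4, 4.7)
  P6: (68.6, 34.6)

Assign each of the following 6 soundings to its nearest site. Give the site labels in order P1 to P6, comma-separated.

Violet, Coral, Violet, Cyan, Amber, Blue

P1 → Violet (d²=713.70)
P2 → Coral (d²=630.16)
P3 → Violet (d²=598.60)
P4 → Cyan (d²=750.28)
P5 → Amber (d²=276.25)
P6 → Blue (d²=492.41)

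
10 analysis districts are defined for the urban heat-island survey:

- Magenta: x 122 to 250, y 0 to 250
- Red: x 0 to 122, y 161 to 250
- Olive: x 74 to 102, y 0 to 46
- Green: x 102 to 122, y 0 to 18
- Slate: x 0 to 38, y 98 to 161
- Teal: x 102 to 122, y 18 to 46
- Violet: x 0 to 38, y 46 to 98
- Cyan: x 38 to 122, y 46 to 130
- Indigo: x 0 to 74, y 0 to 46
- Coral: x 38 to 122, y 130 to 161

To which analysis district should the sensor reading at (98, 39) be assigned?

The point has x = 98 and y = 39.
Only Olive satisfies 74 ≤ x ≤ 102 and 0 ≤ y ≤ 46.

Olive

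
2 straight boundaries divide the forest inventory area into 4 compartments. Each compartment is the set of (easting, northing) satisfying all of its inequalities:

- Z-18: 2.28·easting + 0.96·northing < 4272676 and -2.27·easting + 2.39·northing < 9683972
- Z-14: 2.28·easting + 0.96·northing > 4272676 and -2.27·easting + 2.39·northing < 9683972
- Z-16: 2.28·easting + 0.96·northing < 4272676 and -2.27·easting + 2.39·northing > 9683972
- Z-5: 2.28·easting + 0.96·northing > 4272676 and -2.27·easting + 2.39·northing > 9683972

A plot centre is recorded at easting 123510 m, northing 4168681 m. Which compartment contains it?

Z-14

2.28·123510 + 0.96·4168681 = 4283536.560, which is > 4272676
-2.27·123510 + 2.39·4168681 = 9682779.890, which is < 9683972
This sign pattern matches Z-14.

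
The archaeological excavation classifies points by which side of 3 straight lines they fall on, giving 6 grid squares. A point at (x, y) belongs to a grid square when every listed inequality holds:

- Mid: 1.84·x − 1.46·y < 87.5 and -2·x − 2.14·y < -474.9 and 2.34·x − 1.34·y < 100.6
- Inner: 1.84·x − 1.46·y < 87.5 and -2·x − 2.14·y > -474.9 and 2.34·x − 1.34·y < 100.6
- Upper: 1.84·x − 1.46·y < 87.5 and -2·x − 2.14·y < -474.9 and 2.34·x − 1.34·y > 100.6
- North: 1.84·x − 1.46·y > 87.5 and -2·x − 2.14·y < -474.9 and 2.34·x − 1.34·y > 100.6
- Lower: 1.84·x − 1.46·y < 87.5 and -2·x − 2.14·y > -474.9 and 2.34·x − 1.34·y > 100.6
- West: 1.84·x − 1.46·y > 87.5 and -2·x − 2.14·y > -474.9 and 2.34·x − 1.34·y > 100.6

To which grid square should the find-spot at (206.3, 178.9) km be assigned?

1.84·206.3 − 1.46·178.9 = 118.398, which is > 87.5
-2·206.3 − 2.14·178.9 = -795.446, which is < -474.9
2.34·206.3 − 1.34·178.9 = 243.016, which is > 100.6
This sign pattern matches North.

North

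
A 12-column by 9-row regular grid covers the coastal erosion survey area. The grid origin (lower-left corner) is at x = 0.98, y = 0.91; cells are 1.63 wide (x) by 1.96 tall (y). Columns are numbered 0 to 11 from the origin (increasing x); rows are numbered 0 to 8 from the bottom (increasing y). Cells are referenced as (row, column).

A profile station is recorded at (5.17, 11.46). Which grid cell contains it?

Column index: ⌊(5.17 − 0.98) / 1.63⌋ = ⌊2.571⌋ = 2
Row offset from origin: ⌊(11.46 − 0.91) / 1.96⌋ = ⌊5.383⌋ = 5 → row 5

(5, 2)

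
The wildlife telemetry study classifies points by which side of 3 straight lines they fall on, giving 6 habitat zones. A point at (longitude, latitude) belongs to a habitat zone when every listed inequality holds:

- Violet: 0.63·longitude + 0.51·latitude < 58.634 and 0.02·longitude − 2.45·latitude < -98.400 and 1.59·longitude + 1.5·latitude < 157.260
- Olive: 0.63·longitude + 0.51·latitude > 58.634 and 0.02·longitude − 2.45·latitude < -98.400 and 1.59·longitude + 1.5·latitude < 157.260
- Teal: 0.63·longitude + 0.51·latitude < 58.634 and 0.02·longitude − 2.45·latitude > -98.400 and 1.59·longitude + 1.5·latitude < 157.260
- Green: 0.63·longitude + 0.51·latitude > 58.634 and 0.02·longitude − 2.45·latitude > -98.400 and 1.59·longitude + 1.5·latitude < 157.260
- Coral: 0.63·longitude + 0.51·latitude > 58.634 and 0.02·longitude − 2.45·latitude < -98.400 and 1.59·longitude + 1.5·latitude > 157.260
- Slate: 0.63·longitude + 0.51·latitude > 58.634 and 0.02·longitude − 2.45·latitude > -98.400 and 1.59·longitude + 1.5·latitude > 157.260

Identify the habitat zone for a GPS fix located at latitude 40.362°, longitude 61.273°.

0.63·61.273 + 0.51·40.362 = 59.187, which is > 58.634
0.02·61.273 − 2.45·40.362 = -97.661, which is > -98.400
1.59·61.273 + 1.5·40.362 = 157.967, which is > 157.260
This sign pattern matches Slate.

Slate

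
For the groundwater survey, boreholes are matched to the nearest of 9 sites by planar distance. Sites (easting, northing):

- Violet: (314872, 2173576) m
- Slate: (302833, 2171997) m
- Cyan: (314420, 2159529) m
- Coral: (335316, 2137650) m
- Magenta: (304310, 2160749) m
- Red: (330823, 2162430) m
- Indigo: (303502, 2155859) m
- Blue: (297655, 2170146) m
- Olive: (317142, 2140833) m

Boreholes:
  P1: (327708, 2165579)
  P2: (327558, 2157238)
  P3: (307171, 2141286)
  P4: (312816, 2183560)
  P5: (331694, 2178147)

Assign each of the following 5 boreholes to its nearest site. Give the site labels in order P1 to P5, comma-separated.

Red, Red, Olive, Violet, Red

P1 → Red (d²=19619426.00)
P2 → Red (d²=37617089.00)
P3 → Olive (d²=99626050.00)
P4 → Violet (d²=103907392.00)
P5 → Red (d²=247782730.00)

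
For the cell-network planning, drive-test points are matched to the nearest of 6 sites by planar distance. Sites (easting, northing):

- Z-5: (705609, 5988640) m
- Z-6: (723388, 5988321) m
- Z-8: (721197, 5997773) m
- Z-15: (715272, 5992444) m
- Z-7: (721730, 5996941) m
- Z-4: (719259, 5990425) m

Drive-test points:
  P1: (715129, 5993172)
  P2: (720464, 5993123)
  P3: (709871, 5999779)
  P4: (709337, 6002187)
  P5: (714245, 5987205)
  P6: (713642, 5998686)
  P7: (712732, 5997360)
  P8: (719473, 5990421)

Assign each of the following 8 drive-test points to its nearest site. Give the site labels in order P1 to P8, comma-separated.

Z-15, Z-4, Z-15, Z-15, Z-15, Z-15, Z-15, Z-4

P1 → Z-15 (d²=550433.00)
P2 → Z-4 (d²=8731229.00)
P3 → Z-15 (d²=82973026.00)
P4 → Z-15 (d²=130150274.00)
P5 → Z-15 (d²=28501850.00)
P6 → Z-15 (d²=41619464.00)
P7 → Z-15 (d²=30618656.00)
P8 → Z-4 (d²=45812.00)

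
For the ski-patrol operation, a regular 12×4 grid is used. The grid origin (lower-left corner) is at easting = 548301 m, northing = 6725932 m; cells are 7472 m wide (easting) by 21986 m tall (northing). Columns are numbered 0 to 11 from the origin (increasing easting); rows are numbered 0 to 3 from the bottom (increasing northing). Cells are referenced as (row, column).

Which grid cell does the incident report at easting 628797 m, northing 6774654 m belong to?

Column index: ⌊(628797 − 548301) / 7472⌋ = ⌊10.773⌋ = 10
Row offset from origin: ⌊(6774654 − 6725932) / 21986⌋ = ⌊2.216⌋ = 2 → row 2

(2, 10)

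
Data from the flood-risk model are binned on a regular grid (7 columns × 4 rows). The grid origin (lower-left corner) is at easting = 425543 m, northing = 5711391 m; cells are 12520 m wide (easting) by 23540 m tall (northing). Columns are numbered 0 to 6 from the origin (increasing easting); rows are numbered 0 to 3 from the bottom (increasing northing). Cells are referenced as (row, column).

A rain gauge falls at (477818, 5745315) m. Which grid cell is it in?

(1, 4)

Column index: ⌊(477818 − 425543) / 12520⌋ = ⌊4.175⌋ = 4
Row offset from origin: ⌊(5745315 − 5711391) / 23540⌋ = ⌊1.441⌋ = 1 → row 1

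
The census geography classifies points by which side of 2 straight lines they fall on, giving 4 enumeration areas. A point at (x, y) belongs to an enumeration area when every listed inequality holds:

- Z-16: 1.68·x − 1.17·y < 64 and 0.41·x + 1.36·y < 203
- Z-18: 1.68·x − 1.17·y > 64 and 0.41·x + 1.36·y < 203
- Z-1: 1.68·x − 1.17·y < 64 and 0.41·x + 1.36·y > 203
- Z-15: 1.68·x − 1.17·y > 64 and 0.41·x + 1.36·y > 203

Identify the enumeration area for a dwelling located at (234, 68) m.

1.68·234 − 1.17·68 = 313.560, which is > 64
0.41·234 + 1.36·68 = 188.420, which is < 203
This sign pattern matches Z-18.

Z-18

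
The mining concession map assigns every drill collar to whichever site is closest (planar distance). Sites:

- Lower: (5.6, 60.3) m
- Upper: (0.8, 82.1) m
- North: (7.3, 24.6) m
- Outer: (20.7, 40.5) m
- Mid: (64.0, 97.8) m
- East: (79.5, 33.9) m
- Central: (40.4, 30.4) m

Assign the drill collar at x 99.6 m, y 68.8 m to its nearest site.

East

Squared distances to each site:
Lower: 8908.250; Upper: 9938.330; North: 10472.930; Outer: 7026.100; Mid: 2108.360; East: 1622.020; Central: 4979.200.
Minimum at East.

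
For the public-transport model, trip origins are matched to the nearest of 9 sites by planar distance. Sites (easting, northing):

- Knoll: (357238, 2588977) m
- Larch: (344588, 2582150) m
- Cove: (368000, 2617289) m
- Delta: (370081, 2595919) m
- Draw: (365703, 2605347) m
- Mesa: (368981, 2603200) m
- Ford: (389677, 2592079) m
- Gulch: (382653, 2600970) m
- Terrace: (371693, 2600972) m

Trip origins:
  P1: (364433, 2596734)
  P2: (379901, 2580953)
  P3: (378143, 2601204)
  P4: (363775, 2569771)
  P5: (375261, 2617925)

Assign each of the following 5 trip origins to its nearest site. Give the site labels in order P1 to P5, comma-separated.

Delta, Ford, Gulch, Knoll, Cove

P1 → Delta (d²=32564129.00)
P2 → Ford (d²=219358052.00)
P3 → Gulch (d²=20394856.00)
P4 → Knoll (d²=411602805.00)
P5 → Cove (d²=53126617.00)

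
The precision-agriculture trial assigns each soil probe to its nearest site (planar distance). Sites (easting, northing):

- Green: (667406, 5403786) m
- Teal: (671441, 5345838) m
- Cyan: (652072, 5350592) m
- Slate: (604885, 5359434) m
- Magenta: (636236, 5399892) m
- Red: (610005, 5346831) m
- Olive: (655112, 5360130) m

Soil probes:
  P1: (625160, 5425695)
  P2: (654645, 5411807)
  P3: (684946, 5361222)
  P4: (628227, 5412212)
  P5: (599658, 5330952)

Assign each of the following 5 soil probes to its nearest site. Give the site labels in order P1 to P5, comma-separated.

P1 → Magenta (d²=788472585.00)
P2 → Green (d²=227179562.00)
P3 → Teal (d²=419052481.00)
P4 → Magenta (d²=215926481.00)
P5 → Red (d²=359203050.00)

Magenta, Green, Teal, Magenta, Red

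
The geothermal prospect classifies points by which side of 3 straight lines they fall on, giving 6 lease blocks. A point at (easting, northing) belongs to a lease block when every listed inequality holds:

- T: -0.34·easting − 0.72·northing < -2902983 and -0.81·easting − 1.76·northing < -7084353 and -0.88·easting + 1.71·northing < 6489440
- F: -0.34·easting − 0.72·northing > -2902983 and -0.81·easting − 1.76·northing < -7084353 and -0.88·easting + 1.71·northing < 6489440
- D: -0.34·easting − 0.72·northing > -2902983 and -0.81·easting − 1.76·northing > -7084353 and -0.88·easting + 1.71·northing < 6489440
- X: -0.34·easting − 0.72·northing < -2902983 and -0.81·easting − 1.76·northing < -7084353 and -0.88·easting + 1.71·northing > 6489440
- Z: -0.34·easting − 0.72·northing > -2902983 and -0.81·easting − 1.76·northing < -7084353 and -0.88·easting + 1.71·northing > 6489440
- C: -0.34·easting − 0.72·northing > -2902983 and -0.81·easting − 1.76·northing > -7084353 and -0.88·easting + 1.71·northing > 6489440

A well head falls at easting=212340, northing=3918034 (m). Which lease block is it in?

-0.34·212340 − 0.72·3918034 = -2893180.080, which is > -2902983
-0.81·212340 − 1.76·3918034 = -7067735.240, which is > -7084353
-0.88·212340 + 1.71·3918034 = 6512978.940, which is > 6489440
This sign pattern matches C.

C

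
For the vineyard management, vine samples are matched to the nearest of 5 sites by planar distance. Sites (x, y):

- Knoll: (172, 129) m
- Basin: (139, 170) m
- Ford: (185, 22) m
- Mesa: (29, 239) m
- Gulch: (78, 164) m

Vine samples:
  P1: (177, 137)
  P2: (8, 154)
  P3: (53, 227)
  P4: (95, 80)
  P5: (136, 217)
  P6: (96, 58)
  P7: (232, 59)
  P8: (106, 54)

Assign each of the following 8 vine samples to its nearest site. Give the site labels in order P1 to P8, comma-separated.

Knoll, Gulch, Mesa, Gulch, Basin, Ford, Ford, Ford

P1 → Knoll (d²=89.00)
P2 → Gulch (d²=5000.00)
P3 → Mesa (d²=720.00)
P4 → Gulch (d²=7345.00)
P5 → Basin (d²=2218.00)
P6 → Ford (d²=9217.00)
P7 → Ford (d²=3578.00)
P8 → Ford (d²=7265.00)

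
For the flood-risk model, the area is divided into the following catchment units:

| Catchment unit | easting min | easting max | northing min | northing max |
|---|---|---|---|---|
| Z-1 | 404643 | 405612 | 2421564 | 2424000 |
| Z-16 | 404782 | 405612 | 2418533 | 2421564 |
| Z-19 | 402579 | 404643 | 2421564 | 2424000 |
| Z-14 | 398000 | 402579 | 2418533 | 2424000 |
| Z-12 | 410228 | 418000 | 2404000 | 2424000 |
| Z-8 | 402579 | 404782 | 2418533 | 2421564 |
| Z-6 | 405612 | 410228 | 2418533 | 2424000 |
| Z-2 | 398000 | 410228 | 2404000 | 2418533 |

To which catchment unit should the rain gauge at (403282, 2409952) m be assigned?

Z-2

The point has easting = 403282 and northing = 2409952.
Only Z-2 satisfies 398000 ≤ easting ≤ 410228 and 2404000 ≤ northing ≤ 2418533.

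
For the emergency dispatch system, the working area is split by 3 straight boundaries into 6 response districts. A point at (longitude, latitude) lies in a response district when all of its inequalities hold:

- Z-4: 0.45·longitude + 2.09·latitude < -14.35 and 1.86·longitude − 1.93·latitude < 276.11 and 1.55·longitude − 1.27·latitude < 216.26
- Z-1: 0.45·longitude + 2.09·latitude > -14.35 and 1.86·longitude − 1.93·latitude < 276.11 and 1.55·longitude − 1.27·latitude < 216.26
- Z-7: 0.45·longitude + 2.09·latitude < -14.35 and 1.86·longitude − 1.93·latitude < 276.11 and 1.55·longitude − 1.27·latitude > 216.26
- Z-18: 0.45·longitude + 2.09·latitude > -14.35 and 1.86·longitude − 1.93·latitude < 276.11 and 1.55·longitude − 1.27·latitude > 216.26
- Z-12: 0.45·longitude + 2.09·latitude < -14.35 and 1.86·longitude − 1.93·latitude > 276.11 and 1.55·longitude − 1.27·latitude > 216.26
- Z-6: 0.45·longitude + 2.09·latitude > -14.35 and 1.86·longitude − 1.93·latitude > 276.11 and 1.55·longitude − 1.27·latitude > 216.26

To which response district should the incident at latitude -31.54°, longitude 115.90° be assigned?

Z-6

0.45·115.90 + 2.09·-31.54 = -13.764, which is > -14.35
1.86·115.90 − 1.93·-31.54 = 276.446, which is > 276.11
1.55·115.90 − 1.27·-31.54 = 219.701, which is > 216.26
This sign pattern matches Z-6.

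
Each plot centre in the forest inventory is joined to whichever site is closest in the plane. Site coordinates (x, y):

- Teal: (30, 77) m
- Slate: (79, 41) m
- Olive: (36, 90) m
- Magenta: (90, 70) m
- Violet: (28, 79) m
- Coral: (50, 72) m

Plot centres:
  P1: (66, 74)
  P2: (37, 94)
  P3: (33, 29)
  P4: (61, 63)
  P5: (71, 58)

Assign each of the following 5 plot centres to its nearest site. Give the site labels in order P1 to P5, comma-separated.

Coral, Olive, Coral, Coral, Slate

P1 → Coral (d²=260.00)
P2 → Olive (d²=17.00)
P3 → Coral (d²=2138.00)
P4 → Coral (d²=202.00)
P5 → Slate (d²=353.00)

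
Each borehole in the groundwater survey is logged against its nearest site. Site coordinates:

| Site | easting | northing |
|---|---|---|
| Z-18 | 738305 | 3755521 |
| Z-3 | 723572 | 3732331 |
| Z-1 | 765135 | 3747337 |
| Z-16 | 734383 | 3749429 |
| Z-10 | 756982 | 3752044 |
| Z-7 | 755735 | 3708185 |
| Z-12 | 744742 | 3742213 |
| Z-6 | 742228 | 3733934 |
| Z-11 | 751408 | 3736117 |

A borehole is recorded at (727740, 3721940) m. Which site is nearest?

Squared distances to each site:
Z-18: 1239302786.000; Z-3: 125345105.000; Z-1: 2043393634.000; Z-16: 799774570.000; Z-10: 1761345380.000; Z-7: 972920050.000; Z-12: 700062533.000; Z-6: 353758180.000; Z-11: 761161553.000.
Minimum at Z-3.

Z-3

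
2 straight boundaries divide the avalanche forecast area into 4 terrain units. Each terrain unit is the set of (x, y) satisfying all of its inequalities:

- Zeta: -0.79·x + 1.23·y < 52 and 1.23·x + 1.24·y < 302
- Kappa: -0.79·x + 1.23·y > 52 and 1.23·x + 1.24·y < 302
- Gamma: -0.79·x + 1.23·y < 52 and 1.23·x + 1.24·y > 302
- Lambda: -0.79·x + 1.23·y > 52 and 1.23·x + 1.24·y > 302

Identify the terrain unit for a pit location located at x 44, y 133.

Kappa

-0.79·44 + 1.23·133 = 128.830, which is > 52
1.23·44 + 1.24·133 = 219.040, which is < 302
This sign pattern matches Kappa.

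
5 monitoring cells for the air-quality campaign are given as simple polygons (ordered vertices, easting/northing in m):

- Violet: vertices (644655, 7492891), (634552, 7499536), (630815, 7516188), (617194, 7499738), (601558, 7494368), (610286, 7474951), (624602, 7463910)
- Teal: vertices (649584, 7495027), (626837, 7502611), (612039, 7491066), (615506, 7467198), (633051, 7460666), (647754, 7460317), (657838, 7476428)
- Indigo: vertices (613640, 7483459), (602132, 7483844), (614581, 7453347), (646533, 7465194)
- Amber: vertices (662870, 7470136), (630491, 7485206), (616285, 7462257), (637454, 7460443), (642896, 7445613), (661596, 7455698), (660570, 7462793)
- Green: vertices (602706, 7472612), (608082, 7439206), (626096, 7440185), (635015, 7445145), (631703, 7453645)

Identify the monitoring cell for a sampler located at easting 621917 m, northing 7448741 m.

Cast a ray rightward from (621917, 7448741). For each polygon, the edges (by vertex number in listed order) whose endpoints lie on opposite sides of northing = 7448741, where each meets that height, and whether that is right or left of the point:
Violet: no edge straddles that height → 0 crossings.
Teal: no edge straddles that height → 0 crossings.
Indigo: no edge straddles that height → 0 crossings.
Amber: 4–5 at easting≈641748.2 (right), 5–6 at easting≈648696.1 (right) → 2 crossings.
Green: 1–2 at easting≈606547.5 (left), 4–5 at easting≈633613.8 (right) → 1 crossing.
Only Green has an odd count, so the point is inside Green.

Green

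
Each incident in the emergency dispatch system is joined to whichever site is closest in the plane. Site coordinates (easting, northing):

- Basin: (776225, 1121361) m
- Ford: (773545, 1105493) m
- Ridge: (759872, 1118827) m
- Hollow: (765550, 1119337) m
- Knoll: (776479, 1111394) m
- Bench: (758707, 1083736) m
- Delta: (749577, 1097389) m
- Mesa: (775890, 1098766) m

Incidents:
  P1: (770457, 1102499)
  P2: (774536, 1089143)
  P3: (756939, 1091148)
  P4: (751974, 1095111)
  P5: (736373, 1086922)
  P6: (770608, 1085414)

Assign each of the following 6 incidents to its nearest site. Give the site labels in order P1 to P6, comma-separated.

Ford, Mesa, Bench, Delta, Delta, Bench

P1 → Ford (d²=18499780.00)
P2 → Mesa (d²=94435445.00)
P3 → Bench (d²=58063568.00)
P4 → Delta (d²=10934893.00)
P5 → Delta (d²=283903705.00)
P6 → Bench (d²=144449485.00)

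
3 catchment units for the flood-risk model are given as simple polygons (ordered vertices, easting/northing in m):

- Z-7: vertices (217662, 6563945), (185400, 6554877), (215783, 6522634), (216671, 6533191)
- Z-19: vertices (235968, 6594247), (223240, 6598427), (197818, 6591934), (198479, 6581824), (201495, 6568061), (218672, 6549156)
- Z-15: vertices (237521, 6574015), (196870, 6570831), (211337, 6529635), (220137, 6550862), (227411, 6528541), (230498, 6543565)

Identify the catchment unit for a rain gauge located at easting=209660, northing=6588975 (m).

Cast a ray rightward from (209660, 6588975). For each polygon, the edges (by vertex number in listed order) whose endpoints lie on opposite sides of northing = 6588975, where each meets that height, and whether that is right or left of the point:
Z-7: no edge straddles that height → 0 crossings.
Z-19: 3–4 at easting≈198011.5 (left), 6–1 at easting≈233945.8 (right) → 1 crossing.
Z-15: no edge straddles that height → 0 crossings.
Only Z-19 has an odd count, so the point is inside Z-19.

Z-19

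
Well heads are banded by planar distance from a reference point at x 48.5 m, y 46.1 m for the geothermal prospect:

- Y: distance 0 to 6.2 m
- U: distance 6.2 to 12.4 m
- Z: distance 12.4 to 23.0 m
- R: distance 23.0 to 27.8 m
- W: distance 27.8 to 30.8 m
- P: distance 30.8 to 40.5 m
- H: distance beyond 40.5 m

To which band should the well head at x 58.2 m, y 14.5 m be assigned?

P

Distance = √((58.2−48.5)² + (14.5−46.1)²) = √(94.090 + 998.560) = 33.055 m.
30.8 ≤ 33.055 < 40.5 → P.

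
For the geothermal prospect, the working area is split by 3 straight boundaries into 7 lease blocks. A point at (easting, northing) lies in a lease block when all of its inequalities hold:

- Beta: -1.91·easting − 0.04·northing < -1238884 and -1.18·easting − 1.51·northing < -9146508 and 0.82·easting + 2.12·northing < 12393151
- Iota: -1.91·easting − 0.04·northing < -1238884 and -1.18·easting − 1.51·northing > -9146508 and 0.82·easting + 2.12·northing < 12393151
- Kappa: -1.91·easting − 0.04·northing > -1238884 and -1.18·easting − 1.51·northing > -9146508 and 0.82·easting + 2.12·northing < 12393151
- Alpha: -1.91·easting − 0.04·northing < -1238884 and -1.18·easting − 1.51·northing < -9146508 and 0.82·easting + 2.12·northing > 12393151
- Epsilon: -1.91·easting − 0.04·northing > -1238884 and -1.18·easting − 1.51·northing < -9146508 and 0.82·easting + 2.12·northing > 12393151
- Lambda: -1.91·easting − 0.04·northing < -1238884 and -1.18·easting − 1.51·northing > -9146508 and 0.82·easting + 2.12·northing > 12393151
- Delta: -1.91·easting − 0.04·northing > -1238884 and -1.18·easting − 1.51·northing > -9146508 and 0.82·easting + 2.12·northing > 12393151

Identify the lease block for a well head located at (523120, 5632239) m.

-1.91·523120 − 0.04·5632239 = -1224448.760, which is > -1238884
-1.18·523120 − 1.51·5632239 = -9121962.490, which is > -9146508
0.82·523120 + 2.12·5632239 = 12369305.080, which is < 12393151
This sign pattern matches Kappa.

Kappa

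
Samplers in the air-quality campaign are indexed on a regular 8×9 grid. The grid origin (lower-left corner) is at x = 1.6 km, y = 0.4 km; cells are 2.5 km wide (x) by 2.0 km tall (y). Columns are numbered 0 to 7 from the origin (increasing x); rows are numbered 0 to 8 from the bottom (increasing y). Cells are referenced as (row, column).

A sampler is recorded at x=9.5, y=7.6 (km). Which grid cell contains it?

Column index: ⌊(9.5 − 1.6) / 2.5⌋ = ⌊3.160⌋ = 3
Row offset from origin: ⌊(7.6 − 0.4) / 2.0⌋ = ⌊3.600⌋ = 3 → row 3

(3, 3)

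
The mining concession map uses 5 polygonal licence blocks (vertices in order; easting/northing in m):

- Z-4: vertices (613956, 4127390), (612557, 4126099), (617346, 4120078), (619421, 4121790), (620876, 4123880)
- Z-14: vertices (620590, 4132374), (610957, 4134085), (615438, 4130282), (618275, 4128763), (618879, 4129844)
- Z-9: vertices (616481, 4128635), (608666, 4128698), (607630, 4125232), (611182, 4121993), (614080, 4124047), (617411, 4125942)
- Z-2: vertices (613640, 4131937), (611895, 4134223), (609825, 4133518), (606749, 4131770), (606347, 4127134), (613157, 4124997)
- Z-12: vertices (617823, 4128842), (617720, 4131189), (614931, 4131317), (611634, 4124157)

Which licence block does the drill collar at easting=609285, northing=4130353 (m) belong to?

Z-2

Cast a ray rightward from (609285, 4130353). For each polygon, the edges (by vertex number in listed order) whose endpoints lie on opposite sides of northing = 4130353, where each meets that height, and whether that is right or left of the point:
Z-4: no edge straddles that height → 0 crossings.
Z-14: 2–3 at easting≈615354.3 (right), 5–1 at easting≈619223.2 (right) → 2 crossings.
Z-9: no edge straddles that height → 0 crossings.
Z-2: 4–5 at easting≈606626.1 (left), 6–1 at easting≈613529.8 (right) → 1 crossing.
Z-12: 1–2 at easting≈617756.7 (right), 3–4 at easting≈614487.1 (right) → 2 crossings.
Only Z-2 has an odd count, so the point is inside Z-2.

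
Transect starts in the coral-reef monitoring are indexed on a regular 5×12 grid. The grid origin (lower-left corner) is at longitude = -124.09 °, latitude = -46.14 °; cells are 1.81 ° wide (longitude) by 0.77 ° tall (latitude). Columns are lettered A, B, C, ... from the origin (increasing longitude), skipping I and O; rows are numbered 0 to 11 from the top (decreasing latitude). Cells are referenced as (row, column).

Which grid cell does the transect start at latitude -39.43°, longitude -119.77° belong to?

(3, C)

Column index: ⌊(-119.77 − -124.09) / 1.81⌋ = ⌊2.387⌋ = 2 → column C
Row offset from origin: ⌊(-39.43 − -46.14) / 0.77⌋ = ⌊8.714⌋ = 8 → row 3 (counted from top)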